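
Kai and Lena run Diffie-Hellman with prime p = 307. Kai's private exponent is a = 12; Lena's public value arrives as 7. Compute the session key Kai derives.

Shared key K = 7^12 mod 307.
7^1 ≡ 7 (mod 307)
7^2 = (7^1)^2 ≡ 7^2 = 49 ≡ 49 (mod 307)
7^4 = (7^2)^2 ≡ 49^2 = 2401 ≡ 252 (mod 307)
7^8 = (7^4)^2 ≡ 252^2 = 63504 ≡ 262 (mod 307)
7^12 = 7^8 · 7^4 ≡ 262 · 252 ≡ 19 (mod 307).

19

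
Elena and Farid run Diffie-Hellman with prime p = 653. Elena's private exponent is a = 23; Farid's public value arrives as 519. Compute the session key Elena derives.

Shared key K = 519^23 mod 653.
519^1 ≡ 519 (mod 653)
519^2 = (519^1)^2 ≡ 519^2 = 269361 ≡ 325 (mod 653)
519^4 = (519^2)^2 ≡ 325^2 = 105625 ≡ 492 (mod 653)
519^8 = (519^4)^2 ≡ 492^2 = 242064 ≡ 454 (mod 653)
519^16 = (519^8)^2 ≡ 454^2 = 206116 ≡ 421 (mod 653)
519^23 = 519^16 · 519^4 · 519^2 · 519^1 ≡ 421 · 492 · 325 · 519 ≡ 211 (mod 653).

211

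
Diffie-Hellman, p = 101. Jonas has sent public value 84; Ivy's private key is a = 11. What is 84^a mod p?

Shared key K = 84^11 mod 101.
84^1 ≡ 84 (mod 101)
84^2 = (84^1)^2 ≡ 84^2 = 7056 ≡ 87 (mod 101)
84^4 = (84^2)^2 ≡ 87^2 = 7569 ≡ 95 (mod 101)
84^8 = (84^4)^2 ≡ 95^2 = 9025 ≡ 36 (mod 101)
84^11 = 84^8 · 84^2 · 84^1 ≡ 36 · 87 · 84 ≡ 84 (mod 101).

84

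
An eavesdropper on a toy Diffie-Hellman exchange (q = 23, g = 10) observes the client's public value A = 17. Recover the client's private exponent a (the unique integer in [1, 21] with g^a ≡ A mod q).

Try successive powers of 10 modulo 23:
10^1 ≡ 10
10^2 ≡ 8
10^3 ≡ 11
10^4 ≡ 18
10^5 ≡ 19
10^6 ≡ 6
10^7 ≡ 14
10^8 ≡ 2
10^9 ≡ 20
10^10 ≡ 16
10^11 ≡ 22
10^12 ≡ 13
10^13 ≡ 15
10^14 ≡ 12
10^15 ≡ 5
10^16 ≡ 4
10^17 ≡ 17
Found: a = 17.

17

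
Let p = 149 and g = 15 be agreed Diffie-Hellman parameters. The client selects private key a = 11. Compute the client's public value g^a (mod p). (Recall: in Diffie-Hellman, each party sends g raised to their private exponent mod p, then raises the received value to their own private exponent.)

72

Public value = 15^11 (mod 149).
15^1 ≡ 15 (mod 149)
15^2 = (15^1)^2 ≡ 15^2 = 225 ≡ 76 (mod 149)
15^4 = (15^2)^2 ≡ 76^2 = 5776 ≡ 114 (mod 149)
15^8 = (15^4)^2 ≡ 114^2 = 12996 ≡ 33 (mod 149)
15^11 = 15^8 · 15^2 · 15^1 ≡ 33 · 76 · 15 ≡ 72 (mod 149).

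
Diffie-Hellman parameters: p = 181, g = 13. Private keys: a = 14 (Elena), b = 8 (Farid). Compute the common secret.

Elena sends A = g^a mod p = 13^14 mod 181.
13^1 ≡ 13 (mod 181)
13^2 = (13^1)^2 ≡ 13^2 = 169 ≡ 169 (mod 181)
13^4 = (13^2)^2 ≡ 169^2 = 28561 ≡ 144 (mod 181)
13^8 = (13^4)^2 ≡ 144^2 = 20736 ≡ 102 (mod 181)
13^14 = 13^8 · 13^4 · 13^2 ≡ 102 · 144 · 169 ≡ 38 (mod 181).
So A = 38. Farid then computes K = A^b mod p = 38^8 mod 181.
38^1 ≡ 38 (mod 181)
38^2 = (38^1)^2 ≡ 38^2 = 1444 ≡ 177 (mod 181)
38^4 = (38^2)^2 ≡ 177^2 = 31329 ≡ 16 (mod 181)
38^8 = (38^4)^2 ≡ 16^2 = 256 ≡ 75 (mod 181)

75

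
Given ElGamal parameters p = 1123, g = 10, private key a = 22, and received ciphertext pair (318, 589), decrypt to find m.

180

Shared mask s = c₁^a mod p = 318^22 mod 1123.
318^1 ≡ 318 (mod 1123)
318^2 = (318^1)^2 ≡ 318^2 = 101124 ≡ 54 (mod 1123)
318^4 = (318^2)^2 ≡ 54^2 = 2916 ≡ 670 (mod 1123)
318^8 = (318^4)^2 ≡ 670^2 = 448900 ≡ 823 (mod 1123)
318^16 = (318^8)^2 ≡ 823^2 = 677329 ≡ 160 (mod 1123)
318^22 = 318^16 · 318^4 · 318^2 ≡ 160 · 670 · 54 ≡ 858 (mod 1123).
So s = 858; s⁻¹ ≡ 517 (mod 1123).
m = c₂ · s⁻¹ mod 1123 = 589 · 517 mod 1123 = 180.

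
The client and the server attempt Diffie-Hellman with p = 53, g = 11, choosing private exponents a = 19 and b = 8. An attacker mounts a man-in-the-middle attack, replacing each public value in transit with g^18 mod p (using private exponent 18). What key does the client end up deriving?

13

The client receives an attacker's public value M = 11^18 mod 53 instead of the honest one.
11^1 ≡ 11 (mod 53)
11^2 = (11^1)^2 ≡ 11^2 = 121 ≡ 15 (mod 53)
11^4 = (11^2)^2 ≡ 15^2 = 225 ≡ 13 (mod 53)
11^8 = (11^4)^2 ≡ 13^2 = 169 ≡ 10 (mod 53)
11^16 = (11^8)^2 ≡ 10^2 = 100 ≡ 47 (mod 53)
11^18 = 11^16 · 11^2 ≡ 47 · 15 ≡ 16 (mod 53).
So M = 16. The client computes K = M^19 mod 53.
16^1 ≡ 16 (mod 53)
16^2 = (16^1)^2 ≡ 16^2 = 256 ≡ 44 (mod 53)
16^4 = (16^2)^2 ≡ 44^2 = 1936 ≡ 28 (mod 53)
16^8 = (16^4)^2 ≡ 28^2 = 784 ≡ 42 (mod 53)
16^16 = (16^8)^2 ≡ 42^2 = 1764 ≡ 15 (mod 53)
16^19 = 16^16 · 16^2 · 16^1 ≡ 15 · 44 · 16 ≡ 13 (mod 53).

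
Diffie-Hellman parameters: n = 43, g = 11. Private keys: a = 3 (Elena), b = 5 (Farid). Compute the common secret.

Farid sends B = g^b mod n = 11^5 mod 43.
11^1 ≡ 11 (mod 43)
11^2 = (11^1)^2 ≡ 11^2 = 121 ≡ 35 (mod 43)
11^4 = (11^2)^2 ≡ 35^2 = 1225 ≡ 21 (mod 43)
11^5 = 11^4 · 11^1 ≡ 21 · 11 ≡ 16 (mod 43).
So B = 16. Elena then computes K = B^a mod n = 16^3 mod 43.
16^1 ≡ 16 (mod 43)
16^2 = (16^1)^2 ≡ 16^2 = 256 ≡ 41 (mod 43)
16^3 = 16^2 · 16^1 ≡ 41 · 16 ≡ 11 (mod 43).

11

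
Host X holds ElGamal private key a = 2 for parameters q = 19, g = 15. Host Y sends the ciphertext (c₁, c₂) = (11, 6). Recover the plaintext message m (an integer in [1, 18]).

Shared mask s = c₁^a mod q = 11^2 mod 19.
11^1 ≡ 11 (mod 19)
11^2 = (11^1)^2 ≡ 11^2 = 121 ≡ 7 (mod 19)
So s = 7; s⁻¹ ≡ 11 (mod 19).
m = c₂ · s⁻¹ mod 19 = 6 · 11 mod 19 = 9.

9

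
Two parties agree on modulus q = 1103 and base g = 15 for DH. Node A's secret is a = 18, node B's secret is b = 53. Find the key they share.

1077

Node A sends A = g^a mod q = 15^18 mod 1103.
15^1 ≡ 15 (mod 1103)
15^2 = (15^1)^2 ≡ 15^2 = 225 ≡ 225 (mod 1103)
15^4 = (15^2)^2 ≡ 225^2 = 50625 ≡ 990 (mod 1103)
15^8 = (15^4)^2 ≡ 990^2 = 980100 ≡ 636 (mod 1103)
15^16 = (15^8)^2 ≡ 636^2 = 404496 ≡ 798 (mod 1103)
15^18 = 15^16 · 15^2 ≡ 798 · 225 ≡ 864 (mod 1103).
So A = 864. Node B then computes K = A^b mod q = 864^53 mod 1103.
864^1 ≡ 864 (mod 1103)
864^2 = (864^1)^2 ≡ 864^2 = 746496 ≡ 868 (mod 1103)
864^4 = (864^2)^2 ≡ 868^2 = 753424 ≡ 75 (mod 1103)
864^8 = (864^4)^2 ≡ 75^2 = 5625 ≡ 110 (mod 1103)
864^16 = (864^8)^2 ≡ 110^2 = 12100 ≡ 1070 (mod 1103)
864^32 = (864^16)^2 ≡ 1070^2 = 1144900 ≡ 1089 (mod 1103)
864^53 = 864^32 · 864^16 · 864^4 · 864^1 ≡ 1089 · 1070 · 75 · 864 ≡ 1077 (mod 1103).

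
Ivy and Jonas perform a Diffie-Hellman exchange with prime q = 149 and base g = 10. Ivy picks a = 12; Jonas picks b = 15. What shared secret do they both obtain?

5

Ivy sends A = g^a mod q = 10^12 mod 149.
10^1 ≡ 10 (mod 149)
10^2 = (10^1)^2 ≡ 10^2 = 100 ≡ 100 (mod 149)
10^4 = (10^2)^2 ≡ 100^2 = 10000 ≡ 17 (mod 149)
10^8 = (10^4)^2 ≡ 17^2 = 289 ≡ 140 (mod 149)
10^12 = 10^8 · 10^4 ≡ 140 · 17 ≡ 145 (mod 149).
So A = 145. Jonas then computes K = A^b mod q = 145^15 mod 149.
145^1 ≡ 145 (mod 149)
145^2 = (145^1)^2 ≡ 145^2 = 21025 ≡ 16 (mod 149)
145^4 = (145^2)^2 ≡ 16^2 = 256 ≡ 107 (mod 149)
145^8 = (145^4)^2 ≡ 107^2 = 11449 ≡ 125 (mod 149)
145^15 = 145^8 · 145^4 · 145^2 · 145^1 ≡ 125 · 107 · 16 · 145 ≡ 5 (mod 149).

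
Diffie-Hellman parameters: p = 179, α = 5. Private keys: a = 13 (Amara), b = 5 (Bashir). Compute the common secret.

60

Bashir sends B = α^b mod p = 5^5 mod 179.
5^1 ≡ 5 (mod 179)
5^2 = (5^1)^2 ≡ 5^2 = 25 ≡ 25 (mod 179)
5^4 = (5^2)^2 ≡ 25^2 = 625 ≡ 88 (mod 179)
5^5 = 5^4 · 5^1 ≡ 88 · 5 ≡ 82 (mod 179).
So B = 82. Amara then computes K = B^a mod p = 82^13 mod 179.
82^1 ≡ 82 (mod 179)
82^2 = (82^1)^2 ≡ 82^2 = 6724 ≡ 101 (mod 179)
82^4 = (82^2)^2 ≡ 101^2 = 10201 ≡ 177 (mod 179)
82^8 = (82^4)^2 ≡ 177^2 = 31329 ≡ 4 (mod 179)
82^13 = 82^8 · 82^4 · 82^1 ≡ 4 · 177 · 82 ≡ 60 (mod 179).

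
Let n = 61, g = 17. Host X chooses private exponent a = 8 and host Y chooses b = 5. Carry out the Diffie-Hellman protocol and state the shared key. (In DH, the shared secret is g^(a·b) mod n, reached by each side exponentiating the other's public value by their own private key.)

47

Host Y sends B = g^b mod n = 17^5 mod 61.
17^1 ≡ 17 (mod 61)
17^2 = (17^1)^2 ≡ 17^2 = 289 ≡ 45 (mod 61)
17^4 = (17^2)^2 ≡ 45^2 = 2025 ≡ 12 (mod 61)
17^5 = 17^4 · 17^1 ≡ 12 · 17 ≡ 21 (mod 61).
So B = 21. Host X then computes K = B^a mod n = 21^8 mod 61.
21^1 ≡ 21 (mod 61)
21^2 = (21^1)^2 ≡ 21^2 = 441 ≡ 14 (mod 61)
21^4 = (21^2)^2 ≡ 14^2 = 196 ≡ 13 (mod 61)
21^8 = (21^4)^2 ≡ 13^2 = 169 ≡ 47 (mod 61)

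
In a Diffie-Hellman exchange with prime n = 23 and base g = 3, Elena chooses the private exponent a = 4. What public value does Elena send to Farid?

12

Public value = 3^4 mod 23.
3^1 ≡ 3 (mod 23)
3^2 = (3^1)^2 ≡ 3^2 = 9 ≡ 9 (mod 23)
3^4 = (3^2)^2 ≡ 9^2 = 81 ≡ 12 (mod 23)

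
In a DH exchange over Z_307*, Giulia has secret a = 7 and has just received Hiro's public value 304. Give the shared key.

269

Shared key K = 304^7 mod 307.
304^1 ≡ 304 (mod 307)
304^2 = (304^1)^2 ≡ 304^2 = 92416 ≡ 9 (mod 307)
304^4 = (304^2)^2 ≡ 9^2 = 81 ≡ 81 (mod 307)
304^7 = 304^4 · 304^2 · 304^1 ≡ 81 · 9 · 304 ≡ 269 (mod 307).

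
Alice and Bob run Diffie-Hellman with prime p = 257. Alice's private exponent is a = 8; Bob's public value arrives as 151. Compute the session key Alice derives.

137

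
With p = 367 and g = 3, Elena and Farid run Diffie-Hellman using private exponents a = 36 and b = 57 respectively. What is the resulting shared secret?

175

Elena sends A = g^a mod p = 3^36 mod 367.
3^1 ≡ 3 (mod 367)
3^2 = (3^1)^2 ≡ 3^2 = 9 ≡ 9 (mod 367)
3^4 = (3^2)^2 ≡ 9^2 = 81 ≡ 81 (mod 367)
3^8 = (3^4)^2 ≡ 81^2 = 6561 ≡ 322 (mod 367)
3^16 = (3^8)^2 ≡ 322^2 = 103684 ≡ 190 (mod 367)
3^32 = (3^16)^2 ≡ 190^2 = 36100 ≡ 134 (mod 367)
3^36 = 3^32 · 3^4 ≡ 134 · 81 ≡ 211 (mod 367).
So A = 211. Farid then computes K = A^b mod p = 211^57 mod 367.
211^1 ≡ 211 (mod 367)
211^2 = (211^1)^2 ≡ 211^2 = 44521 ≡ 114 (mod 367)
211^4 = (211^2)^2 ≡ 114^2 = 12996 ≡ 151 (mod 367)
211^8 = (211^4)^2 ≡ 151^2 = 22801 ≡ 47 (mod 367)
211^16 = (211^8)^2 ≡ 47^2 = 2209 ≡ 7 (mod 367)
211^32 = (211^16)^2 ≡ 7^2 = 49 ≡ 49 (mod 367)
211^57 = 211^32 · 211^16 · 211^8 · 211^1 ≡ 49 · 7 · 47 · 211 ≡ 175 (mod 367).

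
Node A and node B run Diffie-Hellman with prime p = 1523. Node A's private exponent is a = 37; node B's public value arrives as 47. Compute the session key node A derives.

Shared key K = 47^37 mod 1523.
47^1 ≡ 47 (mod 1523)
47^2 = (47^1)^2 ≡ 47^2 = 2209 ≡ 686 (mod 1523)
47^4 = (47^2)^2 ≡ 686^2 = 470596 ≡ 1512 (mod 1523)
47^8 = (47^4)^2 ≡ 1512^2 = 2286144 ≡ 121 (mod 1523)
47^16 = (47^8)^2 ≡ 121^2 = 14641 ≡ 934 (mod 1523)
47^32 = (47^16)^2 ≡ 934^2 = 872356 ≡ 1200 (mod 1523)
47^37 = 47^32 · 47^4 · 47^1 ≡ 1200 · 1512 · 47 ≡ 984 (mod 1523).

984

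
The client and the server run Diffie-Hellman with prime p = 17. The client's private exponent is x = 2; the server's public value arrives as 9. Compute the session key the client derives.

13

Shared key K = 9^2 mod 17.
9^1 ≡ 9 (mod 17)
9^2 = (9^1)^2 ≡ 9^2 = 81 ≡ 13 (mod 17)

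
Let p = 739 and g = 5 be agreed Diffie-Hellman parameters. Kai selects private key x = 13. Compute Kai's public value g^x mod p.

Public value = 5^13 mod 739.
5^1 ≡ 5 (mod 739)
5^2 = (5^1)^2 ≡ 5^2 = 25 ≡ 25 (mod 739)
5^4 = (5^2)^2 ≡ 25^2 = 625 ≡ 625 (mod 739)
5^8 = (5^4)^2 ≡ 625^2 = 390625 ≡ 433 (mod 739)
5^13 = 5^8 · 5^4 · 5^1 ≡ 433 · 625 · 5 ≡ 16 (mod 739).

16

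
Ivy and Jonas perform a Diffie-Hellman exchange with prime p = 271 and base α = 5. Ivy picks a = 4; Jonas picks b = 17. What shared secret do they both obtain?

238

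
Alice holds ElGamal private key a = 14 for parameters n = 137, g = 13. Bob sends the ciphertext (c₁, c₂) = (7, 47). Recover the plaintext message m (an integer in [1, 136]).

Shared mask s = c₁^a mod n = 7^14 mod 137.
7^1 ≡ 7 (mod 137)
7^2 = (7^1)^2 ≡ 7^2 = 49 ≡ 49 (mod 137)
7^4 = (7^2)^2 ≡ 49^2 = 2401 ≡ 72 (mod 137)
7^8 = (7^4)^2 ≡ 72^2 = 5184 ≡ 115 (mod 137)
7^14 = 7^8 · 7^4 · 7^2 ≡ 115 · 72 · 49 ≡ 63 (mod 137).
So s = 63; s⁻¹ ≡ 87 (mod 137).
m = c₂ · s⁻¹ mod 137 = 47 · 87 mod 137 = 116.

116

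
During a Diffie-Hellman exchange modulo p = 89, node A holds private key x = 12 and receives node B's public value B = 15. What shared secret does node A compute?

Shared key K = 15^12 mod 89.
15^1 ≡ 15 (mod 89)
15^2 = (15^1)^2 ≡ 15^2 = 225 ≡ 47 (mod 89)
15^4 = (15^2)^2 ≡ 47^2 = 2209 ≡ 73 (mod 89)
15^8 = (15^4)^2 ≡ 73^2 = 5329 ≡ 78 (mod 89)
15^12 = 15^8 · 15^4 ≡ 78 · 73 ≡ 87 (mod 89).

87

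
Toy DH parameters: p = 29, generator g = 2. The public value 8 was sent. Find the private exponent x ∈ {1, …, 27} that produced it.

3

Try successive powers of 2 modulo 29:
2^1 ≡ 2
2^2 ≡ 4
2^3 ≡ 8
Found: x = 3.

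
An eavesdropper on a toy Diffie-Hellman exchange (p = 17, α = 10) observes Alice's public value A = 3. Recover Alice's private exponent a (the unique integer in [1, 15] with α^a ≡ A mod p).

11

Try successive powers of 10 modulo 17:
10^1 ≡ 10
10^2 ≡ 15
10^3 ≡ 14
10^4 ≡ 4
10^5 ≡ 6
10^6 ≡ 9
10^7 ≡ 5
10^8 ≡ 16
10^9 ≡ 7
10^10 ≡ 2
10^11 ≡ 3
Found: a = 11.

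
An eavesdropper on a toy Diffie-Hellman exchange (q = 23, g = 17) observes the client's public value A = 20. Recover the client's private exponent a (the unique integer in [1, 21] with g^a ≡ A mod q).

7

Try successive powers of 17 modulo 23:
17^1 ≡ 17
17^2 ≡ 13
17^3 ≡ 14
17^4 ≡ 8
17^5 ≡ 21
17^6 ≡ 12
17^7 ≡ 20
Found: a = 7.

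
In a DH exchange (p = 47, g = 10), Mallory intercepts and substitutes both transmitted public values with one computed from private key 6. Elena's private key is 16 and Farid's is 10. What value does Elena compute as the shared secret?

36

Elena receives Mallory's public value M = 10^6 mod 47 instead of the honest one.
10^1 ≡ 10 (mod 47)
10^2 = (10^1)^2 ≡ 10^2 = 100 ≡ 6 (mod 47)
10^4 = (10^2)^2 ≡ 6^2 = 36 ≡ 36 (mod 47)
10^6 = 10^4 · 10^2 ≡ 36 · 6 ≡ 28 (mod 47).
So M = 28. Elena computes K = M^16 mod 47.
28^1 ≡ 28 (mod 47)
28^2 = (28^1)^2 ≡ 28^2 = 784 ≡ 32 (mod 47)
28^4 = (28^2)^2 ≡ 32^2 = 1024 ≡ 37 (mod 47)
28^8 = (28^4)^2 ≡ 37^2 = 1369 ≡ 6 (mod 47)
28^16 = (28^8)^2 ≡ 6^2 = 36 ≡ 36 (mod 47)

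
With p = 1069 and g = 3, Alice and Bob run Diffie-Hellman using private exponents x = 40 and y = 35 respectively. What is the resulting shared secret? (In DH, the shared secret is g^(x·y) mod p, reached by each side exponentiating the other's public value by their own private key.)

Alice sends A = g^x mod p = 3^40 mod 1069.
3^1 ≡ 3 (mod 1069)
3^2 = (3^1)^2 ≡ 3^2 = 9 ≡ 9 (mod 1069)
3^4 = (3^2)^2 ≡ 9^2 = 81 ≡ 81 (mod 1069)
3^8 = (3^4)^2 ≡ 81^2 = 6561 ≡ 147 (mod 1069)
3^16 = (3^8)^2 ≡ 147^2 = 21609 ≡ 229 (mod 1069)
3^32 = (3^16)^2 ≡ 229^2 = 52441 ≡ 60 (mod 1069)
3^40 = 3^32 · 3^8 ≡ 60 · 147 ≡ 268 (mod 1069).
So A = 268. Bob then computes K = A^y mod p = 268^35 mod 1069.
268^1 ≡ 268 (mod 1069)
268^2 = (268^1)^2 ≡ 268^2 = 71824 ≡ 201 (mod 1069)
268^4 = (268^2)^2 ≡ 201^2 = 40401 ≡ 848 (mod 1069)
268^8 = (268^4)^2 ≡ 848^2 = 719104 ≡ 736 (mod 1069)
268^16 = (268^8)^2 ≡ 736^2 = 541696 ≡ 782 (mod 1069)
268^32 = (268^16)^2 ≡ 782^2 = 611524 ≡ 56 (mod 1069)
268^35 = 268^32 · 268^2 · 268^1 ≡ 56 · 201 · 268 ≡ 959 (mod 1069).

959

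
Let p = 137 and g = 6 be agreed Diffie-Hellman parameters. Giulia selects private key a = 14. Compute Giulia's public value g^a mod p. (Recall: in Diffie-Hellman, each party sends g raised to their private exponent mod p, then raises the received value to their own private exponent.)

Public value = 6^14 mod 137.
6^1 ≡ 6 (mod 137)
6^2 = (6^1)^2 ≡ 6^2 = 36 ≡ 36 (mod 137)
6^4 = (6^2)^2 ≡ 36^2 = 1296 ≡ 63 (mod 137)
6^8 = (6^4)^2 ≡ 63^2 = 3969 ≡ 133 (mod 137)
6^14 = 6^8 · 6^4 · 6^2 ≡ 133 · 63 · 36 ≡ 107 (mod 137).

107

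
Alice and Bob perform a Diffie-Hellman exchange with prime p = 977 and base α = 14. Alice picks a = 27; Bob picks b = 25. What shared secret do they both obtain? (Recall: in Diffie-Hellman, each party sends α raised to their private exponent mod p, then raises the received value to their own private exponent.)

Alice sends A = α^a mod p = 14^27 mod 977.
14^1 ≡ 14 (mod 977)
14^2 = (14^1)^2 ≡ 14^2 = 196 ≡ 196 (mod 977)
14^4 = (14^2)^2 ≡ 196^2 = 38416 ≡ 313 (mod 977)
14^8 = (14^4)^2 ≡ 313^2 = 97969 ≡ 269 (mod 977)
14^16 = (14^8)^2 ≡ 269^2 = 72361 ≡ 63 (mod 977)
14^27 = 14^16 · 14^8 · 14^2 · 14^1 ≡ 63 · 269 · 196 · 14 ≡ 299 (mod 977).
So A = 299. Bob then computes K = A^b mod p = 299^25 mod 977.
299^1 ≡ 299 (mod 977)
299^2 = (299^1)^2 ≡ 299^2 = 89401 ≡ 494 (mod 977)
299^4 = (299^2)^2 ≡ 494^2 = 244036 ≡ 763 (mod 977)
299^8 = (299^4)^2 ≡ 763^2 = 582169 ≡ 854 (mod 977)
299^16 = (299^8)^2 ≡ 854^2 = 729316 ≡ 474 (mod 977)
299^25 = 299^16 · 299^8 · 299^1 ≡ 474 · 854 · 299 ≡ 313 (mod 977).

313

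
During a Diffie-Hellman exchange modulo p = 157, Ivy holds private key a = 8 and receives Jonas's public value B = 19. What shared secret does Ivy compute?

121

Shared key K = 19^8 mod 157.
19^1 ≡ 19 (mod 157)
19^2 = (19^1)^2 ≡ 19^2 = 361 ≡ 47 (mod 157)
19^4 = (19^2)^2 ≡ 47^2 = 2209 ≡ 11 (mod 157)
19^8 = (19^4)^2 ≡ 11^2 = 121 ≡ 121 (mod 157)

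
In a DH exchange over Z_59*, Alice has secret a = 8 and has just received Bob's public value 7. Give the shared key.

Shared key K = 7^8 mod 59.
7^1 ≡ 7 (mod 59)
7^2 = (7^1)^2 ≡ 7^2 = 49 ≡ 49 (mod 59)
7^4 = (7^2)^2 ≡ 49^2 = 2401 ≡ 41 (mod 59)
7^8 = (7^4)^2 ≡ 41^2 = 1681 ≡ 29 (mod 59)

29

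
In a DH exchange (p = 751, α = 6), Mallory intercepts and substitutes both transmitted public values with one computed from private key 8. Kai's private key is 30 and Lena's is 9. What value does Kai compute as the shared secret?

51

Kai receives Mallory's public value M = 6^8 mod 751 instead of the honest one.
6^1 ≡ 6 (mod 751)
6^2 = (6^1)^2 ≡ 6^2 = 36 ≡ 36 (mod 751)
6^4 = (6^2)^2 ≡ 36^2 = 1296 ≡ 545 (mod 751)
6^8 = (6^4)^2 ≡ 545^2 = 297025 ≡ 380 (mod 751)
So M = 380. Kai computes K = M^30 mod 751.
380^1 ≡ 380 (mod 751)
380^2 = (380^1)^2 ≡ 380^2 = 144400 ≡ 208 (mod 751)
380^4 = (380^2)^2 ≡ 208^2 = 43264 ≡ 457 (mod 751)
380^8 = (380^4)^2 ≡ 457^2 = 208849 ≡ 71 (mod 751)
380^16 = (380^8)^2 ≡ 71^2 = 5041 ≡ 535 (mod 751)
380^30 = 380^16 · 380^8 · 380^4 · 380^2 ≡ 535 · 71 · 457 · 208 ≡ 51 (mod 751).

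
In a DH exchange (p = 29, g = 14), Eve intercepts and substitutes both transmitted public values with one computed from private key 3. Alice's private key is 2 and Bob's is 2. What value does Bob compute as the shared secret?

5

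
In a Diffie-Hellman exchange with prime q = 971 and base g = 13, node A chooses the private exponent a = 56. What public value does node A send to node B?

Public value = 13^56 (mod 971).
13^1 ≡ 13 (mod 971)
13^2 = (13^1)^2 ≡ 13^2 = 169 ≡ 169 (mod 971)
13^4 = (13^2)^2 ≡ 169^2 = 28561 ≡ 402 (mod 971)
13^8 = (13^4)^2 ≡ 402^2 = 161604 ≡ 418 (mod 971)
13^16 = (13^8)^2 ≡ 418^2 = 174724 ≡ 915 (mod 971)
13^32 = (13^16)^2 ≡ 915^2 = 837225 ≡ 223 (mod 971)
13^56 = 13^32 · 13^16 · 13^8 ≡ 223 · 915 · 418 ≡ 112 (mod 971).

112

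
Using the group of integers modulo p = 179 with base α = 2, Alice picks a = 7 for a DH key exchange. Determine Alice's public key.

128

Public value = 2^7 (mod 179).
2^1 ≡ 2 (mod 179)
2^2 = (2^1)^2 ≡ 2^2 = 4 ≡ 4 (mod 179)
2^4 = (2^2)^2 ≡ 4^2 = 16 ≡ 16 (mod 179)
2^7 = 2^4 · 2^2 · 2^1 ≡ 16 · 4 · 2 ≡ 128 (mod 179).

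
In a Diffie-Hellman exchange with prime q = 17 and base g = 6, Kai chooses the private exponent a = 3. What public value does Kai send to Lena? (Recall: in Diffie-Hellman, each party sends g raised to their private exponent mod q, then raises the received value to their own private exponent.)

12

Public value = 6^3 mod 17.
6^1 ≡ 6 (mod 17)
6^2 = (6^1)^2 ≡ 6^2 = 36 ≡ 2 (mod 17)
6^3 = 6^2 · 6^1 ≡ 2 · 6 ≡ 12 (mod 17).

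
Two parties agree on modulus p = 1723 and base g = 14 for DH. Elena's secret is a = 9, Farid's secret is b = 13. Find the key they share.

910

Elena sends A = g^a mod p = 14^9 mod 1723.
14^1 ≡ 14 (mod 1723)
14^2 = (14^1)^2 ≡ 14^2 = 196 ≡ 196 (mod 1723)
14^4 = (14^2)^2 ≡ 196^2 = 38416 ≡ 510 (mod 1723)
14^8 = (14^4)^2 ≡ 510^2 = 260100 ≡ 1650 (mod 1723)
14^9 = 14^8 · 14^1 ≡ 1650 · 14 ≡ 701 (mod 1723).
So A = 701. Farid then computes K = A^b mod p = 701^13 mod 1723.
701^1 ≡ 701 (mod 1723)
701^2 = (701^1)^2 ≡ 701^2 = 491401 ≡ 346 (mod 1723)
701^4 = (701^2)^2 ≡ 346^2 = 119716 ≡ 829 (mod 1723)
701^8 = (701^4)^2 ≡ 829^2 = 687241 ≡ 1487 (mod 1723)
701^13 = 701^8 · 701^4 · 701^1 ≡ 1487 · 829 · 701 ≡ 910 (mod 1723).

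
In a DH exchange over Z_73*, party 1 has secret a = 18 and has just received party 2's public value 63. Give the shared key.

Shared key K = 63^18 mod 73.
63^1 ≡ 63 (mod 73)
63^2 = (63^1)^2 ≡ 63^2 = 3969 ≡ 27 (mod 73)
63^4 = (63^2)^2 ≡ 27^2 = 729 ≡ 72 (mod 73)
63^8 = (63^4)^2 ≡ 72^2 = 5184 ≡ 1 (mod 73)
63^16 = (63^8)^2 ≡ 1^2 = 1 ≡ 1 (mod 73)
63^18 = 63^16 · 63^2 ≡ 1 · 27 ≡ 27 (mod 73).

27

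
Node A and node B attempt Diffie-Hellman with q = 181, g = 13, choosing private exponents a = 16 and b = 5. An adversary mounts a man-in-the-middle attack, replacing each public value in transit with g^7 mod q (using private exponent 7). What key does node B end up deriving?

80

Node B receives an adversary's public value M = 13^7 mod 181 instead of the honest one.
13^1 ≡ 13 (mod 181)
13^2 = (13^1)^2 ≡ 13^2 = 169 ≡ 169 (mod 181)
13^4 = (13^2)^2 ≡ 169^2 = 28561 ≡ 144 (mod 181)
13^7 = 13^4 · 13^2 · 13^1 ≡ 144 · 169 · 13 ≡ 161 (mod 181).
So M = 161. Node B computes K = M^5 mod 181.
161^1 ≡ 161 (mod 181)
161^2 = (161^1)^2 ≡ 161^2 = 25921 ≡ 38 (mod 181)
161^4 = (161^2)^2 ≡ 38^2 = 1444 ≡ 177 (mod 181)
161^5 = 161^4 · 161^1 ≡ 177 · 161 ≡ 80 (mod 181).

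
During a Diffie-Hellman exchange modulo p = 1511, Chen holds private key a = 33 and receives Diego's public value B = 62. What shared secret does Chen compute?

186

Shared key K = 62^33 mod 1511.
62^1 ≡ 62 (mod 1511)
62^2 = (62^1)^2 ≡ 62^2 = 3844 ≡ 822 (mod 1511)
62^4 = (62^2)^2 ≡ 822^2 = 675684 ≡ 267 (mod 1511)
62^8 = (62^4)^2 ≡ 267^2 = 71289 ≡ 272 (mod 1511)
62^16 = (62^8)^2 ≡ 272^2 = 73984 ≡ 1456 (mod 1511)
62^32 = (62^16)^2 ≡ 1456^2 = 2119936 ≡ 3 (mod 1511)
62^33 = 62^32 · 62^1 ≡ 3 · 62 ≡ 186 (mod 1511).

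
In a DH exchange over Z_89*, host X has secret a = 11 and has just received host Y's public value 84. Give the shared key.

Shared key K = 84^11 mod 89.
84^1 ≡ 84 (mod 89)
84^2 = (84^1)^2 ≡ 84^2 = 7056 ≡ 25 (mod 89)
84^4 = (84^2)^2 ≡ 25^2 = 625 ≡ 2 (mod 89)
84^8 = (84^4)^2 ≡ 2^2 = 4 ≡ 4 (mod 89)
84^11 = 84^8 · 84^2 · 84^1 ≡ 4 · 25 · 84 ≡ 34 (mod 89).

34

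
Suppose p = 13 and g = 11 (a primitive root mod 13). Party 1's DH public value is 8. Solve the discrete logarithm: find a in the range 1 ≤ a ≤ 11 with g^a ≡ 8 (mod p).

9

Try successive powers of 11 modulo 13:
11^1 ≡ 11
11^2 ≡ 4
11^3 ≡ 5
11^4 ≡ 3
11^5 ≡ 7
11^6 ≡ 12
11^7 ≡ 2
11^8 ≡ 9
11^9 ≡ 8
Found: a = 9.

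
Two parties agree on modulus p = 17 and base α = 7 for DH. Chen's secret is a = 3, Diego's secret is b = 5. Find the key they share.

Chen sends A = α^a mod p = 7^3 mod 17.
7^1 ≡ 7 (mod 17)
7^2 = (7^1)^2 ≡ 7^2 = 49 ≡ 15 (mod 17)
7^3 = 7^2 · 7^1 ≡ 15 · 7 ≡ 3 (mod 17).
So A = 3. Diego then computes K = A^b mod p = 3^5 mod 17.
3^1 ≡ 3 (mod 17)
3^2 = (3^1)^2 ≡ 3^2 = 9 ≡ 9 (mod 17)
3^4 = (3^2)^2 ≡ 9^2 = 81 ≡ 13 (mod 17)
3^5 = 3^4 · 3^1 ≡ 13 · 3 ≡ 5 (mod 17).

5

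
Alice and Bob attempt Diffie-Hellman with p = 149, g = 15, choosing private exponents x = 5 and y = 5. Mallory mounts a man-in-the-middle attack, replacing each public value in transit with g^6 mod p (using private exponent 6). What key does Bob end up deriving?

20

Bob receives Mallory's public value M = 15^6 mod 149 instead of the honest one.
15^1 ≡ 15 (mod 149)
15^2 = (15^1)^2 ≡ 15^2 = 225 ≡ 76 (mod 149)
15^4 = (15^2)^2 ≡ 76^2 = 5776 ≡ 114 (mod 149)
15^6 = 15^4 · 15^2 ≡ 114 · 76 ≡ 22 (mod 149).
So M = 22. Bob computes K = M^5 mod 149.
22^1 ≡ 22 (mod 149)
22^2 = (22^1)^2 ≡ 22^2 = 484 ≡ 37 (mod 149)
22^4 = (22^2)^2 ≡ 37^2 = 1369 ≡ 28 (mod 149)
22^5 = 22^4 · 22^1 ≡ 28 · 22 ≡ 20 (mod 149).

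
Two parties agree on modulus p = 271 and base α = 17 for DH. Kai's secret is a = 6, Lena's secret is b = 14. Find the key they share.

79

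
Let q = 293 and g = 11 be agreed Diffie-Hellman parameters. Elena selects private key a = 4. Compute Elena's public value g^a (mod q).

Public value = 11^4 (mod 293).
11^1 ≡ 11 (mod 293)
11^2 = (11^1)^2 ≡ 11^2 = 121 ≡ 121 (mod 293)
11^4 = (11^2)^2 ≡ 121^2 = 14641 ≡ 284 (mod 293)

284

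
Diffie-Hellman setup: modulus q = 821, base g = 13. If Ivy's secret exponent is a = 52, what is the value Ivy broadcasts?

815

Public value = 13^52 (mod 821).
13^1 ≡ 13 (mod 821)
13^2 = (13^1)^2 ≡ 13^2 = 169 ≡ 169 (mod 821)
13^4 = (13^2)^2 ≡ 169^2 = 28561 ≡ 647 (mod 821)
13^8 = (13^4)^2 ≡ 647^2 = 418609 ≡ 720 (mod 821)
13^16 = (13^8)^2 ≡ 720^2 = 518400 ≡ 349 (mod 821)
13^32 = (13^16)^2 ≡ 349^2 = 121801 ≡ 293 (mod 821)
13^52 = 13^32 · 13^16 · 13^4 ≡ 293 · 349 · 647 ≡ 815 (mod 821).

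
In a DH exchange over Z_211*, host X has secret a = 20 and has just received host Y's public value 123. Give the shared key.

199

Shared key K = 123^20 mod 211.
123^1 ≡ 123 (mod 211)
123^2 = (123^1)^2 ≡ 123^2 = 15129 ≡ 148 (mod 211)
123^4 = (123^2)^2 ≡ 148^2 = 21904 ≡ 171 (mod 211)
123^8 = (123^4)^2 ≡ 171^2 = 29241 ≡ 123 (mod 211)
123^16 = (123^8)^2 ≡ 123^2 = 15129 ≡ 148 (mod 211)
123^20 = 123^16 · 123^4 ≡ 148 · 171 ≡ 199 (mod 211).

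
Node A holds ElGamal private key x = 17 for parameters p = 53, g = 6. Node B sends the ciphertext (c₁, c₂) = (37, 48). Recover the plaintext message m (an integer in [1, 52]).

Shared mask s = c₁^x mod p = 37^17 mod 53.
37^1 ≡ 37 (mod 53)
37^2 = (37^1)^2 ≡ 37^2 = 1369 ≡ 44 (mod 53)
37^4 = (37^2)^2 ≡ 44^2 = 1936 ≡ 28 (mod 53)
37^8 = (37^4)^2 ≡ 28^2 = 784 ≡ 42 (mod 53)
37^16 = (37^8)^2 ≡ 42^2 = 1764 ≡ 15 (mod 53)
37^17 = 37^16 · 37^1 ≡ 15 · 37 ≡ 25 (mod 53).
So s = 25; s⁻¹ ≡ 17 (mod 53).
m = c₂ · s⁻¹ mod 53 = 48 · 17 mod 53 = 21.

21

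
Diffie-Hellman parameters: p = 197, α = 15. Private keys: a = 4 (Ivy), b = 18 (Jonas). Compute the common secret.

29

Jonas sends B = α^b mod p = 15^18 mod 197.
15^1 ≡ 15 (mod 197)
15^2 = (15^1)^2 ≡ 15^2 = 225 ≡ 28 (mod 197)
15^4 = (15^2)^2 ≡ 28^2 = 784 ≡ 193 (mod 197)
15^8 = (15^4)^2 ≡ 193^2 = 37249 ≡ 16 (mod 197)
15^16 = (15^8)^2 ≡ 16^2 = 256 ≡ 59 (mod 197)
15^18 = 15^16 · 15^2 ≡ 59 · 28 ≡ 76 (mod 197).
So B = 76. Ivy then computes K = B^a mod p = 76^4 mod 197.
76^1 ≡ 76 (mod 197)
76^2 = (76^1)^2 ≡ 76^2 = 5776 ≡ 63 (mod 197)
76^4 = (76^2)^2 ≡ 63^2 = 3969 ≡ 29 (mod 197)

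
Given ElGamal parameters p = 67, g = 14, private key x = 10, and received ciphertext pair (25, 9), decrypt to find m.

24

Shared mask s = c₁^x mod p = 25^10 mod 67.
25^1 ≡ 25 (mod 67)
25^2 = (25^1)^2 ≡ 25^2 = 625 ≡ 22 (mod 67)
25^4 = (25^2)^2 ≡ 22^2 = 484 ≡ 15 (mod 67)
25^8 = (25^4)^2 ≡ 15^2 = 225 ≡ 24 (mod 67)
25^10 = 25^8 · 25^2 ≡ 24 · 22 ≡ 59 (mod 67).
So s = 59; s⁻¹ ≡ 25 (mod 67).
m = c₂ · s⁻¹ mod 67 = 9 · 25 mod 67 = 24.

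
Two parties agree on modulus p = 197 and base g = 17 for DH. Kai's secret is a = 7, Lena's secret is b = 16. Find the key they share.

36

Lena sends B = g^b mod p = 17^16 mod 197.
17^1 ≡ 17 (mod 197)
17^2 = (17^1)^2 ≡ 17^2 = 289 ≡ 92 (mod 197)
17^4 = (17^2)^2 ≡ 92^2 = 8464 ≡ 190 (mod 197)
17^8 = (17^4)^2 ≡ 190^2 = 36100 ≡ 49 (mod 197)
17^16 = (17^8)^2 ≡ 49^2 = 2401 ≡ 37 (mod 197)
So B = 37. Kai then computes K = B^a mod p = 37^7 mod 197.
37^1 ≡ 37 (mod 197)
37^2 = (37^1)^2 ≡ 37^2 = 1369 ≡ 187 (mod 197)
37^4 = (37^2)^2 ≡ 187^2 = 34969 ≡ 100 (mod 197)
37^7 = 37^4 · 37^2 · 37^1 ≡ 100 · 187 · 37 ≡ 36 (mod 197).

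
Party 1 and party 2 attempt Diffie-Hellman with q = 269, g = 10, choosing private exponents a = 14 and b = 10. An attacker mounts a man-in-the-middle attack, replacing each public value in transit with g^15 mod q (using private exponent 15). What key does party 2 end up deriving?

Party 2 receives an attacker's public value M = 10^15 mod 269 instead of the honest one.
10^1 ≡ 10 (mod 269)
10^2 = (10^1)^2 ≡ 10^2 = 100 ≡ 100 (mod 269)
10^4 = (10^2)^2 ≡ 100^2 = 10000 ≡ 47 (mod 269)
10^8 = (10^4)^2 ≡ 47^2 = 2209 ≡ 57 (mod 269)
10^15 = 10^8 · 10^4 · 10^2 · 10^1 ≡ 57 · 47 · 100 · 10 ≡ 29 (mod 269).
So M = 29. Party 2 computes K = M^10 mod 269.
29^1 ≡ 29 (mod 269)
29^2 = (29^1)^2 ≡ 29^2 = 841 ≡ 34 (mod 269)
29^4 = (29^2)^2 ≡ 34^2 = 1156 ≡ 80 (mod 269)
29^8 = (29^4)^2 ≡ 80^2 = 6400 ≡ 213 (mod 269)
29^10 = 29^8 · 29^2 ≡ 213 · 34 ≡ 248 (mod 269).

248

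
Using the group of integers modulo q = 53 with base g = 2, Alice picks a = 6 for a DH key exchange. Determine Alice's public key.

Public value = 2^6 mod 53.
2^1 ≡ 2 (mod 53)
2^2 = (2^1)^2 ≡ 2^2 = 4 ≡ 4 (mod 53)
2^4 = (2^2)^2 ≡ 4^2 = 16 ≡ 16 (mod 53)
2^6 = 2^4 · 2^2 ≡ 16 · 4 ≡ 11 (mod 53).

11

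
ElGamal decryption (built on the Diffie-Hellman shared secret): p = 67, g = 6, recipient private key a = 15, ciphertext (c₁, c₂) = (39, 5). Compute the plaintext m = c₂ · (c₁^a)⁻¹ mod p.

8

Shared mask s = c₁^a mod p = 39^15 mod 67.
39^1 ≡ 39 (mod 67)
39^2 = (39^1)^2 ≡ 39^2 = 1521 ≡ 47 (mod 67)
39^4 = (39^2)^2 ≡ 47^2 = 2209 ≡ 65 (mod 67)
39^8 = (39^4)^2 ≡ 65^2 = 4225 ≡ 4 (mod 67)
39^15 = 39^8 · 39^4 · 39^2 · 39^1 ≡ 4 · 65 · 47 · 39 ≡ 9 (mod 67).
So s = 9; s⁻¹ ≡ 15 (mod 67).
m = c₂ · s⁻¹ mod 67 = 5 · 15 mod 67 = 8.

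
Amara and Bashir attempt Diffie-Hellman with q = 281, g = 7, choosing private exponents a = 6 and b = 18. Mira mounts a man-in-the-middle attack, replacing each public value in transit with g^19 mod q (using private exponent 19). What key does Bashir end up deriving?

Bashir receives Mira's public value M = 7^19 mod 281 instead of the honest one.
7^1 ≡ 7 (mod 281)
7^2 = (7^1)^2 ≡ 7^2 = 49 ≡ 49 (mod 281)
7^4 = (7^2)^2 ≡ 49^2 = 2401 ≡ 153 (mod 281)
7^8 = (7^4)^2 ≡ 153^2 = 23409 ≡ 86 (mod 281)
7^16 = (7^8)^2 ≡ 86^2 = 7396 ≡ 90 (mod 281)
7^19 = 7^16 · 7^2 · 7^1 ≡ 90 · 49 · 7 ≡ 241 (mod 281).
So M = 241. Bashir computes K = M^18 mod 281.
241^1 ≡ 241 (mod 281)
241^2 = (241^1)^2 ≡ 241^2 = 58081 ≡ 195 (mod 281)
241^4 = (241^2)^2 ≡ 195^2 = 38025 ≡ 90 (mod 281)
241^8 = (241^4)^2 ≡ 90^2 = 8100 ≡ 232 (mod 281)
241^16 = (241^8)^2 ≡ 232^2 = 53824 ≡ 153 (mod 281)
241^18 = 241^16 · 241^2 ≡ 153 · 195 ≡ 49 (mod 281).

49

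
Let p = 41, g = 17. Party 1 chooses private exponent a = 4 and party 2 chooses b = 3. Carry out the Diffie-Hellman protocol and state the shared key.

Party 1 sends A = g^a mod p = 17^4 mod 41.
17^1 ≡ 17 (mod 41)
17^2 = (17^1)^2 ≡ 17^2 = 289 ≡ 2 (mod 41)
17^4 = (17^2)^2 ≡ 2^2 = 4 ≡ 4 (mod 41)
So A = 4. Party 2 then computes K = A^b mod p = 4^3 mod 41.
4^1 ≡ 4 (mod 41)
4^2 = (4^1)^2 ≡ 4^2 = 16 ≡ 16 (mod 41)
4^3 = 4^2 · 4^1 ≡ 16 · 4 ≡ 23 (mod 41).

23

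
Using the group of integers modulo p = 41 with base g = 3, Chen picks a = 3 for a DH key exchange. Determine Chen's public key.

27

Public value = 3^3 (mod 41).
3^1 ≡ 3 (mod 41)
3^2 = (3^1)^2 ≡ 3^2 = 9 ≡ 9 (mod 41)
3^3 = 3^2 · 3^1 ≡ 9 · 3 ≡ 27 (mod 41).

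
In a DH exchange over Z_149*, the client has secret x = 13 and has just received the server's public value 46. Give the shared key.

102

Shared key K = 46^13 mod 149.
46^1 ≡ 46 (mod 149)
46^2 = (46^1)^2 ≡ 46^2 = 2116 ≡ 30 (mod 149)
46^4 = (46^2)^2 ≡ 30^2 = 900 ≡ 6 (mod 149)
46^8 = (46^4)^2 ≡ 6^2 = 36 ≡ 36 (mod 149)
46^13 = 46^8 · 46^4 · 46^1 ≡ 36 · 6 · 46 ≡ 102 (mod 149).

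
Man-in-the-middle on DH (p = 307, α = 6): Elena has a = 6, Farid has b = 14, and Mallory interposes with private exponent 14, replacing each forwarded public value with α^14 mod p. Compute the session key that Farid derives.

Farid receives Mallory's public value M = 6^14 mod 307 instead of the honest one.
6^1 ≡ 6 (mod 307)
6^2 = (6^1)^2 ≡ 6^2 = 36 ≡ 36 (mod 307)
6^4 = (6^2)^2 ≡ 36^2 = 1296 ≡ 68 (mod 307)
6^8 = (6^4)^2 ≡ 68^2 = 4624 ≡ 19 (mod 307)
6^14 = 6^8 · 6^4 · 6^2 ≡ 19 · 68 · 36 ≡ 155 (mod 307).
So M = 155. Farid computes K = M^14 mod 307.
155^1 ≡ 155 (mod 307)
155^2 = (155^1)^2 ≡ 155^2 = 24025 ≡ 79 (mod 307)
155^4 = (155^2)^2 ≡ 79^2 = 6241 ≡ 101 (mod 307)
155^8 = (155^4)^2 ≡ 101^2 = 10201 ≡ 70 (mod 307)
155^14 = 155^8 · 155^4 · 155^2 ≡ 70 · 101 · 79 ≡ 97 (mod 307).

97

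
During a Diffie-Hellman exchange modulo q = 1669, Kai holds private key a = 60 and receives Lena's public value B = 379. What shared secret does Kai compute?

634

Shared key K = 379^60 mod 1669.
379^1 ≡ 379 (mod 1669)
379^2 = (379^1)^2 ≡ 379^2 = 143641 ≡ 107 (mod 1669)
379^4 = (379^2)^2 ≡ 107^2 = 11449 ≡ 1435 (mod 1669)
379^8 = (379^4)^2 ≡ 1435^2 = 2059225 ≡ 1348 (mod 1669)
379^16 = (379^8)^2 ≡ 1348^2 = 1817104 ≡ 1232 (mod 1669)
379^32 = (379^16)^2 ≡ 1232^2 = 1517824 ≡ 703 (mod 1669)
379^60 = 379^32 · 379^16 · 379^8 · 379^4 ≡ 703 · 1232 · 1348 · 1435 ≡ 634 (mod 1669).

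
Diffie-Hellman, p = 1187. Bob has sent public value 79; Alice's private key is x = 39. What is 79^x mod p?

414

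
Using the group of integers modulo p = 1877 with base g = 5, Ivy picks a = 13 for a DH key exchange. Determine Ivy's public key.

Public value = 5^13 mod 1877.
5^1 ≡ 5 (mod 1877)
5^2 = (5^1)^2 ≡ 5^2 = 25 ≡ 25 (mod 1877)
5^4 = (5^2)^2 ≡ 25^2 = 625 ≡ 625 (mod 1877)
5^8 = (5^4)^2 ≡ 625^2 = 390625 ≡ 209 (mod 1877)
5^13 = 5^8 · 5^4 · 5^1 ≡ 209 · 625 · 5 ≡ 1806 (mod 1877).

1806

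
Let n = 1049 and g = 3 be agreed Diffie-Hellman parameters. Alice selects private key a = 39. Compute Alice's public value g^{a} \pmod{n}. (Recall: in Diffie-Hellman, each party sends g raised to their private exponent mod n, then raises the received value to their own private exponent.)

Public value = 3^{39} \pmod{1049}.
3^1 ≡ 3 (mod 1049)
3^2 = (3^1)^2 ≡ 3^2 = 9 ≡ 9 (mod 1049)
3^4 = (3^2)^2 ≡ 9^2 = 81 ≡ 81 (mod 1049)
3^8 = (3^4)^2 ≡ 81^2 = 6561 ≡ 267 (mod 1049)
3^16 = (3^8)^2 ≡ 267^2 = 71289 ≡ 1006 (mod 1049)
3^32 = (3^16)^2 ≡ 1006^2 = 1012036 ≡ 800 (mod 1049)
3^39 = 3^32 · 3^4 · 3^2 · 3^1 ≡ 800 · 81 · 9 · 3 ≡ 917 (mod 1049).

917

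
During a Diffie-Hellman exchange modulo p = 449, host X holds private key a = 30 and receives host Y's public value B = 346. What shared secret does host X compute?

Shared key K = 346^30 mod 449.
346^1 ≡ 346 (mod 449)
346^2 = (346^1)^2 ≡ 346^2 = 119716 ≡ 282 (mod 449)
346^4 = (346^2)^2 ≡ 282^2 = 79524 ≡ 51 (mod 449)
346^8 = (346^4)^2 ≡ 51^2 = 2601 ≡ 356 (mod 449)
346^16 = (346^8)^2 ≡ 356^2 = 126736 ≡ 118 (mod 449)
346^30 = 346^16 · 346^8 · 346^4 · 346^2 ≡ 118 · 356 · 51 · 282 ≡ 371 (mod 449).

371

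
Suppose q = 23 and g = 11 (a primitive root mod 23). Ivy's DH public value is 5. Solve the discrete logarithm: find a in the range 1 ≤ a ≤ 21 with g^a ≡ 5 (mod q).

5

Try successive powers of 11 modulo 23:
11^1 ≡ 11
11^2 ≡ 6
11^3 ≡ 20
11^4 ≡ 13
11^5 ≡ 5
Found: a = 5.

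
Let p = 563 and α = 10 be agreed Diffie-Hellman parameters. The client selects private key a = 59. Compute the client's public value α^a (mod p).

84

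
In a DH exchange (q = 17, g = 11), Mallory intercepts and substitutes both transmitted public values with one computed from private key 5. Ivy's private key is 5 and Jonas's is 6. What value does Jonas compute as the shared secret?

9

Jonas receives Mallory's public value M = 11^5 mod 17 instead of the honest one.
11^1 ≡ 11 (mod 17)
11^2 = (11^1)^2 ≡ 11^2 = 121 ≡ 2 (mod 17)
11^4 = (11^2)^2 ≡ 2^2 = 4 ≡ 4 (mod 17)
11^5 = 11^4 · 11^1 ≡ 4 · 11 ≡ 10 (mod 17).
So M = 10. Jonas computes K = M^6 mod 17.
10^1 ≡ 10 (mod 17)
10^2 = (10^1)^2 ≡ 10^2 = 100 ≡ 15 (mod 17)
10^4 = (10^2)^2 ≡ 15^2 = 225 ≡ 4 (mod 17)
10^6 = 10^4 · 10^2 ≡ 4 · 15 ≡ 9 (mod 17).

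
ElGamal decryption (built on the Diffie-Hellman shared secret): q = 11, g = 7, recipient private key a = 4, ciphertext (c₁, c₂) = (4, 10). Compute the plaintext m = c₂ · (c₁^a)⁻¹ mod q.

7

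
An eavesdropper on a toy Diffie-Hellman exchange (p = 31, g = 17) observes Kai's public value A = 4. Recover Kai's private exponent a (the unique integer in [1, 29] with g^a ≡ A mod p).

Try successive powers of 17 modulo 31:
17^1 ≡ 17
17^2 ≡ 10
17^3 ≡ 15
17^4 ≡ 7
17^5 ≡ 26
17^6 ≡ 8
17^7 ≡ 12
17^8 ≡ 18
17^9 ≡ 27
17^10 ≡ 25
17^11 ≡ 22
17^12 ≡ 2
17^13 ≡ 3
17^14 ≡ 20
17^15 ≡ 30
17^16 ≡ 14
17^17 ≡ 21
17^18 ≡ 16
17^19 ≡ 24
17^20 ≡ 5
17^21 ≡ 23
17^22 ≡ 19
17^23 ≡ 13
17^24 ≡ 4
Found: a = 24.

24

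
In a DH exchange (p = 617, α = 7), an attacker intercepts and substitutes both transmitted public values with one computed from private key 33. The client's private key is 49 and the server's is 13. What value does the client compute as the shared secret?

The client receives an attacker's public value M = 7^33 mod 617 instead of the honest one.
7^1 ≡ 7 (mod 617)
7^2 = (7^1)^2 ≡ 7^2 = 49 ≡ 49 (mod 617)
7^4 = (7^2)^2 ≡ 49^2 = 2401 ≡ 550 (mod 617)
7^8 = (7^4)^2 ≡ 550^2 = 302500 ≡ 170 (mod 617)
7^16 = (7^8)^2 ≡ 170^2 = 28900 ≡ 518 (mod 617)
7^32 = (7^16)^2 ≡ 518^2 = 268324 ≡ 546 (mod 617)
7^33 = 7^32 · 7^1 ≡ 546 · 7 ≡ 120 (mod 617).
So M = 120. The client computes K = M^49 mod 617.
120^1 ≡ 120 (mod 617)
120^2 = (120^1)^2 ≡ 120^2 = 14400 ≡ 209 (mod 617)
120^4 = (120^2)^2 ≡ 209^2 = 43681 ≡ 491 (mod 617)
120^8 = (120^4)^2 ≡ 491^2 = 241081 ≡ 451 (mod 617)
120^16 = (120^8)^2 ≡ 451^2 = 203401 ≡ 408 (mod 617)
120^32 = (120^16)^2 ≡ 408^2 = 166464 ≡ 491 (mod 617)
120^49 = 120^32 · 120^16 · 120^1 ≡ 491 · 408 · 120 ≡ 423 (mod 617).

423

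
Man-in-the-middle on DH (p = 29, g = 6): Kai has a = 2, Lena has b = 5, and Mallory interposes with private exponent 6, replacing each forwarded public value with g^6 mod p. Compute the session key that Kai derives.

25

Kai receives Mallory's public value M = 6^6 mod 29 instead of the honest one.
6^1 ≡ 6 (mod 29)
6^2 = (6^1)^2 ≡ 6^2 = 36 ≡ 7 (mod 29)
6^4 = (6^2)^2 ≡ 7^2 = 49 ≡ 20 (mod 29)
6^6 = 6^4 · 6^2 ≡ 20 · 7 ≡ 24 (mod 29).
So M = 24. Kai computes K = M^2 mod 29.
24^1 ≡ 24 (mod 29)
24^2 = (24^1)^2 ≡ 24^2 = 576 ≡ 25 (mod 29)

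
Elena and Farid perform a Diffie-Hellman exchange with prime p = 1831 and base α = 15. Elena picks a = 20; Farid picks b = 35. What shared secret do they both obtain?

1494

Farid sends B = α^b mod p = 15^35 mod 1831.
15^1 ≡ 15 (mod 1831)
15^2 = (15^1)^2 ≡ 15^2 = 225 ≡ 225 (mod 1831)
15^4 = (15^2)^2 ≡ 225^2 = 50625 ≡ 1188 (mod 1831)
15^8 = (15^4)^2 ≡ 1188^2 = 1411344 ≡ 1474 (mod 1831)
15^16 = (15^8)^2 ≡ 1474^2 = 2172676 ≡ 1110 (mod 1831)
15^32 = (15^16)^2 ≡ 1110^2 = 1232100 ≡ 1668 (mod 1831)
15^35 = 15^32 · 15^2 · 15^1 ≡ 1668 · 225 · 15 ≡ 1006 (mod 1831).
So B = 1006. Elena then computes K = B^a mod p = 1006^20 mod 1831.
1006^1 ≡ 1006 (mod 1831)
1006^2 = (1006^1)^2 ≡ 1006^2 = 1012036 ≡ 1324 (mod 1831)
1006^4 = (1006^2)^2 ≡ 1324^2 = 1752976 ≡ 709 (mod 1831)
1006^8 = (1006^4)^2 ≡ 709^2 = 502681 ≡ 987 (mod 1831)
1006^16 = (1006^8)^2 ≡ 987^2 = 974169 ≡ 77 (mod 1831)
1006^20 = 1006^16 · 1006^4 ≡ 77 · 709 ≡ 1494 (mod 1831).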